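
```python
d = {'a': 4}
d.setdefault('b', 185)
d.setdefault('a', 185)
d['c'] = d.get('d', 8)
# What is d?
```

After line 1: d = {'a': 4}
After line 2 (setdefault adds 'b'=185): d = {'a': 4, 'b': 185}
After line 3 (setdefault 'a' no-op, already exists): d = {'a': 4, 'b': 185}
After line 4 (get('d', 8) returns default since 'd' not in d): d = {'a': 4, 'b': 185, 'c': 8}

{'a': 4, 'b': 185, 'c': 8}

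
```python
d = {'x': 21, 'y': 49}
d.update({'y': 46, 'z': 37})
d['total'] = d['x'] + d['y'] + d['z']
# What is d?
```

After line 1: d = {'x': 21, 'y': 49}
After line 2 (y overwritten, z added): d = {'x': 21, 'y': 46, 'z': 37}
After line 3 (total = 21 + 46 + 37 = 104): d = {'x': 21, 'y': 46, 'z': 37, 'total': 104}

{'x': 21, 'y': 46, 'z': 37, 'total': 104}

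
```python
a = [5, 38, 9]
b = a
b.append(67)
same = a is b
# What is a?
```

After line 1: a = [5, 38, 9]
After line 2 (b = a is an alias, same object): a = [5, 38, 9], b = [5, 38, 9]
After line 3 (b.append mutates the shared list): a = [5, 38, 9, 67], b = [5, 38, 9, 67]
After line 4 (same = a is b; same object -> True): same = True

[5, 38, 9, 67]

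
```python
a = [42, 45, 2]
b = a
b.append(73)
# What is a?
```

After line 1: a = [42, 45, 2]
After line 2 (b = a is an alias, same object): a = [42, 45, 2], b = [42, 45, 2]
After line 3 (b.append mutates the shared list): a = [42, 45, 2, 73], b = [42, 45, 2, 73]

[42, 45, 2, 73]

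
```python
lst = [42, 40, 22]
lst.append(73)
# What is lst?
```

[42, 40, 22, 73]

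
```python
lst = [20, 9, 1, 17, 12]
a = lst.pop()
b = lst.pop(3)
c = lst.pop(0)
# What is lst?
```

After line 1: lst = [20, 9, 1, 17, 12]
After line 2 (pop() -> a = 12): lst = [20, 9, 1, 17]
After line 3 (pop(3) -> b = 17): lst = [20, 9, 1]
After line 4 (pop(0) -> c = 20): lst = [9, 1]

[9, 1]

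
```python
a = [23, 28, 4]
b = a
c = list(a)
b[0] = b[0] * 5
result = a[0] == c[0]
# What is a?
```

After line 1: a = [23, 28, 4]
After line 2 (b = a, alias): a = [23, 28, 4], b = [23, 28, 4]
After line 3 (c = list(a) is a copy, new object): c = [23, 28, 4]
After line 4 (b[0] = 23 * 5 = 115; mutates shared a/b): a = b = [115, 28, 4], c = [23, 28, 4]
After line 5 (a[0] = 115, c[0] = 23; result = False)

[115, 28, 4]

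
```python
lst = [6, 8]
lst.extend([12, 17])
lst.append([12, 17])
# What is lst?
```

After line 1: lst = [6, 8]
After line 2 (extend unpacks [12, 17]): lst = [6, 8, 12, 17]
After line 3 (append adds [12, 17] as single element): lst = [6, 8, 12, 17, [12, 17]]

[6, 8, 12, 17, [12, 17]]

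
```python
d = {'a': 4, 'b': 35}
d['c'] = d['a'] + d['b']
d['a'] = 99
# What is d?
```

After line 1: d = {'a': 4, 'b': 35}
After line 2 (d['c'] = 4 + 35): d = {'a': 4, 'b': 35, 'c': 39}
After line 3: d = {'a': 99, 'b': 35, 'c': 39}

{'a': 99, 'b': 35, 'c': 39}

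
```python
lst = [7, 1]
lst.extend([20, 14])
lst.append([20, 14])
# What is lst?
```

After line 1: lst = [7, 1]
After line 2 (extend unpacks [20, 14]): lst = [7, 1, 20, 14]
After line 3 (append adds [20, 14] as single element): lst = [7, 1, 20, 14, [20, 14]]

[7, 1, 20, 14, [20, 14]]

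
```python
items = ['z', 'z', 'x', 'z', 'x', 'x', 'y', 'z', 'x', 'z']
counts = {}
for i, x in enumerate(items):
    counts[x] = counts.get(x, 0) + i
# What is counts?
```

Initial: counts = {}, items = ['z', 'z', 'x', 'z', 'x', 'x', 'y', 'z', 'x', 'z']
i=0, x='z': counts = {'z': 0}
i=1, x='z': counts = {'z': 1}
i=2, x='x': counts = {'z': 1, 'x': 2}
i=3, x='z': counts = {'z': 4, 'x': 2}
i=4, x='x': counts = {'z': 4, 'x': 6}
i=5, x='x': counts = {'z': 4, 'x': 11}
i=6, x='y': counts = {'z': 4, 'x': 11, 'y': 6}
i=7, x='z': counts = {'z': 11, 'x': 11, 'y': 6}
i=8, x='x': counts = {'z': 11, 'x': 19, 'y': 6}
i=9, x='z': counts = {'z': 20, 'x': 19, 'y': 6}

{'z': 20, 'x': 19, 'y': 6}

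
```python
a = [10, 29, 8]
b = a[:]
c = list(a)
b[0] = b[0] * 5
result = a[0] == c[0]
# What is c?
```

After line 1: a = [10, 29, 8]
After line 2 (b = a[:], copy): a = [10, 29, 8], b = [10, 29, 8]
After line 3 (c = list(a) is a copy, new object): c = [10, 29, 8]
After line 4 (b[0] = 10 * 5 = 50; only b mutates (copy)): a = [10, 29, 8], b = [50, 29, 8], c = [10, 29, 8]
After line 5 (a[0] = 10, c[0] = 10; result = True)

[10, 29, 8]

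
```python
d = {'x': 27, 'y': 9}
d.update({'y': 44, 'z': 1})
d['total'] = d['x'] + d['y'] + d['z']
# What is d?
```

After line 1: d = {'x': 27, 'y': 9}
After line 2 (y overwritten, z added): d = {'x': 27, 'y': 44, 'z': 1}
After line 3 (total = 27 + 44 + 1 = 72): d = {'x': 27, 'y': 44, 'z': 1, 'total': 72}

{'x': 27, 'y': 44, 'z': 1, 'total': 72}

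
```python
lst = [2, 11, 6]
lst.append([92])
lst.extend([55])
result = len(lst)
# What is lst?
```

After line 1: lst = [2, 11, 6]
After line 2 (append adds [92] as single element): lst = [2, 11, 6, [92]]
After line 3 (extend unpacks [55], adds 55): lst = [2, 11, 6, [92], 55]
After line 4: result = len(lst) = 5

[2, 11, 6, [92], 55]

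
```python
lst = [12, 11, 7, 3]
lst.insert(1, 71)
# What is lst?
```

[12, 71, 11, 7, 3]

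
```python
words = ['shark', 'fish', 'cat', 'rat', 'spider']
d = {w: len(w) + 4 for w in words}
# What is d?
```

{'shark': 9, 'fish': 8, 'cat': 7, 'rat': 7, 'spider': 10}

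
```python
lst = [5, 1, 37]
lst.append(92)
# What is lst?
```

[5, 1, 37, 92]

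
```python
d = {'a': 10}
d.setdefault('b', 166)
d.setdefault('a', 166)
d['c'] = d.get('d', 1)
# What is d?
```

After line 1: d = {'a': 10}
After line 2 (setdefault adds 'b'=166): d = {'a': 10, 'b': 166}
After line 3 (setdefault 'a' no-op, already exists): d = {'a': 10, 'b': 166}
After line 4 (get('d', 1) returns default since 'd' not in d): d = {'a': 10, 'b': 166, 'c': 1}

{'a': 10, 'b': 166, 'c': 1}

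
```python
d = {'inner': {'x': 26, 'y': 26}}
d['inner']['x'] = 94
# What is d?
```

After line 1: d = {'inner': {'x': 26, 'y': 26}}
After line 2 (inner x overwritten): d = {'inner': {'x': 94, 'y': 26}}

{'inner': {'x': 94, 'y': 26}}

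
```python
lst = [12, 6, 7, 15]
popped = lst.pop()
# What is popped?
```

15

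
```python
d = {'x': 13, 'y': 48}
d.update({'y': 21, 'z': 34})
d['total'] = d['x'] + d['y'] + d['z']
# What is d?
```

After line 1: d = {'x': 13, 'y': 48}
After line 2 (y overwritten, z added): d = {'x': 13, 'y': 21, 'z': 34}
After line 3 (total = 13 + 21 + 34 = 68): d = {'x': 13, 'y': 21, 'z': 34, 'total': 68}

{'x': 13, 'y': 21, 'z': 34, 'total': 68}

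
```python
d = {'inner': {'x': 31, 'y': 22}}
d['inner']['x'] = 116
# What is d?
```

After line 1: d = {'inner': {'x': 31, 'y': 22}}
After line 2 (inner x overwritten): d = {'inner': {'x': 116, 'y': 22}}

{'inner': {'x': 116, 'y': 22}}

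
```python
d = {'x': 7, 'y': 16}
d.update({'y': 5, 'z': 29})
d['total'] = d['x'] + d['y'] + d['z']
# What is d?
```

After line 1: d = {'x': 7, 'y': 16}
After line 2 (y overwritten, z added): d = {'x': 7, 'y': 5, 'z': 29}
After line 3 (total = 7 + 5 + 29 = 41): d = {'x': 7, 'y': 5, 'z': 29, 'total': 41}

{'x': 7, 'y': 5, 'z': 29, 'total': 41}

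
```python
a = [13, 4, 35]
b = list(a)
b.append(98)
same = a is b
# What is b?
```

After line 1: a = [13, 4, 35]
After line 2 (b = list(a) is a shallow copy, new object): a = [13, 4, 35], b = [13, 4, 35]
After line 3 (append only mutates b): a = [13, 4, 35], b = [13, 4, 35, 98]
After line 4 (same = a is b; different objects -> False): same = False

[13, 4, 35, 98]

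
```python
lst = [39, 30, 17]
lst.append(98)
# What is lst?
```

[39, 30, 17, 98]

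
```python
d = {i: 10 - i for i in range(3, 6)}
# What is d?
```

{3: 7, 4: 6, 5: 5}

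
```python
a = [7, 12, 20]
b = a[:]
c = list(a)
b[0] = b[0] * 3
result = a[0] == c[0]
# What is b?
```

After line 1: a = [7, 12, 20]
After line 2 (b = a[:], copy): a = [7, 12, 20], b = [7, 12, 20]
After line 3 (c = list(a) is a copy, new object): c = [7, 12, 20]
After line 4 (b[0] = 7 * 3 = 21; only b mutates (copy)): a = [7, 12, 20], b = [21, 12, 20], c = [7, 12, 20]
After line 5 (a[0] = 7, c[0] = 7; result = True)

[21, 12, 20]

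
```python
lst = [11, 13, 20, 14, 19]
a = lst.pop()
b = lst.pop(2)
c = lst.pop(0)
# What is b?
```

After line 1: lst = [11, 13, 20, 14, 19]
After line 2 (pop() -> a = 19): lst = [11, 13, 20, 14]
After line 3 (pop(2) -> b = 20): lst = [11, 13, 14]
After line 4 (pop(0) -> c = 11): lst = [13, 14]

20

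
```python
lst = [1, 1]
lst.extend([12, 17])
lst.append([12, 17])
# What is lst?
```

After line 1: lst = [1, 1]
After line 2 (extend unpacks [12, 17]): lst = [1, 1, 12, 17]
After line 3 (append adds [12, 17] as single element): lst = [1, 1, 12, 17, [12, 17]]

[1, 1, 12, 17, [12, 17]]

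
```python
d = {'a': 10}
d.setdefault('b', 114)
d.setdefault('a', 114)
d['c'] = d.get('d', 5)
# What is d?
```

After line 1: d = {'a': 10}
After line 2 (setdefault adds 'b'=114): d = {'a': 10, 'b': 114}
After line 3 (setdefault 'a' no-op, already exists): d = {'a': 10, 'b': 114}
After line 4 (get('d', 5) returns default since 'd' not in d): d = {'a': 10, 'b': 114, 'c': 5}

{'a': 10, 'b': 114, 'c': 5}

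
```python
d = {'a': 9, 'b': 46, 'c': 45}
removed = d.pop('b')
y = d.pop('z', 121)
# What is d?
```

After line 1: d = {'a': 9, 'b': 46, 'c': 45}
After line 2 (pop 'b' returns 46): d = {'a': 9, 'c': 45}, removed = 46
After line 3 (pop 'z' missing, returns default 121): d = {'a': 9, 'c': 45}, y = 121

{'a': 9, 'c': 45}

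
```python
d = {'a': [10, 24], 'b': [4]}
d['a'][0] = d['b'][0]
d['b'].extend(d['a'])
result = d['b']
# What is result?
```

After line 1: d = {'a': [10, 24], 'b': [4]}
After line 2 (a[0] = b[0] = 4): d = {'a': [4, 24], 'b': [4]}
After line 3 (b.extend(a) appends [4, 24]): d = {'a': [4, 24], 'b': [4, 4, 24]}
After line 4: result = d['b'] = [4, 4, 24]

[4, 4, 24]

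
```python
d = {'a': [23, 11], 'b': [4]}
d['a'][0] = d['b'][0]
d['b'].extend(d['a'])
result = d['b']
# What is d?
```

After line 1: d = {'a': [23, 11], 'b': [4]}
After line 2 (a[0] = b[0] = 4): d = {'a': [4, 11], 'b': [4]}
After line 3 (b.extend(a) appends [4, 11]): d = {'a': [4, 11], 'b': [4, 4, 11]}
After line 4: result = d['b'] = [4, 4, 11]

{'a': [4, 11], 'b': [4, 4, 11]}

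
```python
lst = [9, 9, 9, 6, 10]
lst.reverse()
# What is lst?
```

[10, 6, 9, 9, 9]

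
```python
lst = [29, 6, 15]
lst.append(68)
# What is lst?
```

[29, 6, 15, 68]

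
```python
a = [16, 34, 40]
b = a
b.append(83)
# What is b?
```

After line 1: a = [16, 34, 40]
After line 2 (b = a is an alias, same object): a = [16, 34, 40], b = [16, 34, 40]
After line 3 (b.append mutates the shared list): a = [16, 34, 40, 83], b = [16, 34, 40, 83]

[16, 34, 40, 83]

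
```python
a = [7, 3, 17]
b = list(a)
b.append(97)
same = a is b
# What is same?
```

After line 1: a = [7, 3, 17]
After line 2 (b = list(a) is a shallow copy, new object): a = [7, 3, 17], b = [7, 3, 17]
After line 3 (append only mutates b): a = [7, 3, 17], b = [7, 3, 17, 97]
After line 4 (same = a is b; different objects -> False): same = False

False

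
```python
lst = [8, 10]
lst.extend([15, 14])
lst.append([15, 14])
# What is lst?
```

After line 1: lst = [8, 10]
After line 2 (extend unpacks [15, 14]): lst = [8, 10, 15, 14]
After line 3 (append adds [15, 14] as single element): lst = [8, 10, 15, 14, [15, 14]]

[8, 10, 15, 14, [15, 14]]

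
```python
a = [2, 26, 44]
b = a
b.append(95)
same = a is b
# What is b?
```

After line 1: a = [2, 26, 44]
After line 2 (b = a is an alias, same object): a = [2, 26, 44], b = [2, 26, 44]
After line 3 (b.append mutates the shared list): a = [2, 26, 44, 95], b = [2, 26, 44, 95]
After line 4 (same = a is b; same object -> True): same = True

[2, 26, 44, 95]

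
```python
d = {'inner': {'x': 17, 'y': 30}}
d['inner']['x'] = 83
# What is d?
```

After line 1: d = {'inner': {'x': 17, 'y': 30}}
After line 2 (inner x overwritten): d = {'inner': {'x': 83, 'y': 30}}

{'inner': {'x': 83, 'y': 30}}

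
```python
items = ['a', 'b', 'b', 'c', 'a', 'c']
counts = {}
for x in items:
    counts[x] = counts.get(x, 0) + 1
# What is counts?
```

Initial: counts = {}, items = ['a', 'b', 'b', 'c', 'a', 'c']
See 'a': counts = {'a': 1}
See 'b': counts = {'a': 1, 'b': 1}
See 'b': counts = {'a': 1, 'b': 2}
See 'c': counts = {'a': 1, 'b': 2, 'c': 1}
See 'a': counts = {'a': 2, 'b': 2, 'c': 1}
See 'c': counts = {'a': 2, 'b': 2, 'c': 2}

{'a': 2, 'b': 2, 'c': 2}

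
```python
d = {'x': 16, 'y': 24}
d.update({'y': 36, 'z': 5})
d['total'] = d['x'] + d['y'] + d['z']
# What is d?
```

After line 1: d = {'x': 16, 'y': 24}
After line 2 (y overwritten, z added): d = {'x': 16, 'y': 36, 'z': 5}
After line 3 (total = 16 + 36 + 5 = 57): d = {'x': 16, 'y': 36, 'z': 5, 'total': 57}

{'x': 16, 'y': 36, 'z': 5, 'total': 57}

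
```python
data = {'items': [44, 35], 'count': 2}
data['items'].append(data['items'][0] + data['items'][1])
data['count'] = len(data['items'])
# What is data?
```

After line 1: data = {'items': [44, 35], 'count': 2}
After line 2 (append 44 + 35 = 79): data = {'items': [44, 35, 79], 'count': 2}
After line 3 (count = len(items) = 3): data = {'items': [44, 35, 79], 'count': 3}

{'items': [44, 35, 79], 'count': 3}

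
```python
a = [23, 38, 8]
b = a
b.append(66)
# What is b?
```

After line 1: a = [23, 38, 8]
After line 2 (b = a is an alias, same object): a = [23, 38, 8], b = [23, 38, 8]
After line 3 (b.append mutates the shared list): a = [23, 38, 8, 66], b = [23, 38, 8, 66]

[23, 38, 8, 66]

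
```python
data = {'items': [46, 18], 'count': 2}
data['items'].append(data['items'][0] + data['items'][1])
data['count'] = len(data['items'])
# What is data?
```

After line 1: data = {'items': [46, 18], 'count': 2}
After line 2 (append 46 + 18 = 64): data = {'items': [46, 18, 64], 'count': 2}
After line 3 (count = len(items) = 3): data = {'items': [46, 18, 64], 'count': 3}

{'items': [46, 18, 64], 'count': 3}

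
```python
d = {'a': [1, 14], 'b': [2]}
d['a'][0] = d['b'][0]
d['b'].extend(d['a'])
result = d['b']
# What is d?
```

After line 1: d = {'a': [1, 14], 'b': [2]}
After line 2 (a[0] = b[0] = 2): d = {'a': [2, 14], 'b': [2]}
After line 3 (b.extend(a) appends [2, 14]): d = {'a': [2, 14], 'b': [2, 2, 14]}
After line 4: result = d['b'] = [2, 2, 14]

{'a': [2, 14], 'b': [2, 2, 14]}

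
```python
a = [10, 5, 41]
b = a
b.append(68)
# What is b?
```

After line 1: a = [10, 5, 41]
After line 2 (b = a is an alias, same object): a = [10, 5, 41], b = [10, 5, 41]
After line 3 (b.append mutates the shared list): a = [10, 5, 41, 68], b = [10, 5, 41, 68]

[10, 5, 41, 68]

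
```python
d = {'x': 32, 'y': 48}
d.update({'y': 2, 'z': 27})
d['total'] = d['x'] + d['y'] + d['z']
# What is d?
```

After line 1: d = {'x': 32, 'y': 48}
After line 2 (y overwritten, z added): d = {'x': 32, 'y': 2, 'z': 27}
After line 3 (total = 32 + 2 + 27 = 61): d = {'x': 32, 'y': 2, 'z': 27, 'total': 61}

{'x': 32, 'y': 2, 'z': 27, 'total': 61}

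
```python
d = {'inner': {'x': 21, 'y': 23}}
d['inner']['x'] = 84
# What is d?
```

After line 1: d = {'inner': {'x': 21, 'y': 23}}
After line 2 (inner x overwritten): d = {'inner': {'x': 84, 'y': 23}}

{'inner': {'x': 84, 'y': 23}}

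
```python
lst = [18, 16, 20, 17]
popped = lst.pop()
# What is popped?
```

17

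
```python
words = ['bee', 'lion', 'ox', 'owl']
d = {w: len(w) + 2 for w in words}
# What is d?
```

{'bee': 5, 'lion': 6, 'ox': 4, 'owl': 5}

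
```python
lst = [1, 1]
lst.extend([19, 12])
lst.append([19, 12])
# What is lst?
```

After line 1: lst = [1, 1]
After line 2 (extend unpacks [19, 12]): lst = [1, 1, 19, 12]
After line 3 (append adds [19, 12] as single element): lst = [1, 1, 19, 12, [19, 12]]

[1, 1, 19, 12, [19, 12]]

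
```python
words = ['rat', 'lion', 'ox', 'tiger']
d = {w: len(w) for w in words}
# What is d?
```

{'rat': 3, 'lion': 4, 'ox': 2, 'tiger': 5}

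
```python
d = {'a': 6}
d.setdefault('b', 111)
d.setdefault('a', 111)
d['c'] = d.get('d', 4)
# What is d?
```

After line 1: d = {'a': 6}
After line 2 (setdefault adds 'b'=111): d = {'a': 6, 'b': 111}
After line 3 (setdefault 'a' no-op, already exists): d = {'a': 6, 'b': 111}
After line 4 (get('d', 4) returns default since 'd' not in d): d = {'a': 6, 'b': 111, 'c': 4}

{'a': 6, 'b': 111, 'c': 4}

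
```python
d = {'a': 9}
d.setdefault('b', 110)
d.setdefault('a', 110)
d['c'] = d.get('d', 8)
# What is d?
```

After line 1: d = {'a': 9}
After line 2 (setdefault adds 'b'=110): d = {'a': 9, 'b': 110}
After line 3 (setdefault 'a' no-op, already exists): d = {'a': 9, 'b': 110}
After line 4 (get('d', 8) returns default since 'd' not in d): d = {'a': 9, 'b': 110, 'c': 8}

{'a': 9, 'b': 110, 'c': 8}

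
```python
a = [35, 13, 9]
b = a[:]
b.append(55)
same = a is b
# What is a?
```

After line 1: a = [35, 13, 9]
After line 2 (b = a[:] is a shallow copy, new object): a = [35, 13, 9], b = [35, 13, 9]
After line 3 (append only mutates b): a = [35, 13, 9], b = [35, 13, 9, 55]
After line 4 (same = a is b; different objects -> False): same = False

[35, 13, 9]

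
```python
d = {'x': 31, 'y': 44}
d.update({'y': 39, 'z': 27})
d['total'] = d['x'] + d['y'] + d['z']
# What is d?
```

After line 1: d = {'x': 31, 'y': 44}
After line 2 (y overwritten, z added): d = {'x': 31, 'y': 39, 'z': 27}
After line 3 (total = 31 + 39 + 27 = 97): d = {'x': 31, 'y': 39, 'z': 27, 'total': 97}

{'x': 31, 'y': 39, 'z': 27, 'total': 97}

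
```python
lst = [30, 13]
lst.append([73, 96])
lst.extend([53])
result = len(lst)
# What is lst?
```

After line 1: lst = [30, 13]
After line 2 (append adds [73, 96] as single element): lst = [30, 13, [73, 96]]
After line 3 (extend unpacks [53], adds 53): lst = [30, 13, [73, 96], 53]
After line 4: result = len(lst) = 4

[30, 13, [73, 96], 53]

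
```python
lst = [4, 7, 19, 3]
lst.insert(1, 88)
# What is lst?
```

[4, 88, 7, 19, 3]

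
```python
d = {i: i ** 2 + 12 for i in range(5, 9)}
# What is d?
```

{5: 37, 6: 48, 7: 61, 8: 76}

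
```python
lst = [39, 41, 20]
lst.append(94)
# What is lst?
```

[39, 41, 20, 94]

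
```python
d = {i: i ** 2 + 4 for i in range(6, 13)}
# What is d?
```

{6: 40, 7: 53, 8: 68, 9: 85, 10: 104, 11: 125, 12: 148}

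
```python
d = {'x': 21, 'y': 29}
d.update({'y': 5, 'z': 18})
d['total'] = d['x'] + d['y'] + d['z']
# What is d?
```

After line 1: d = {'x': 21, 'y': 29}
After line 2 (y overwritten, z added): d = {'x': 21, 'y': 5, 'z': 18}
After line 3 (total = 21 + 5 + 18 = 44): d = {'x': 21, 'y': 5, 'z': 18, 'total': 44}

{'x': 21, 'y': 5, 'z': 18, 'total': 44}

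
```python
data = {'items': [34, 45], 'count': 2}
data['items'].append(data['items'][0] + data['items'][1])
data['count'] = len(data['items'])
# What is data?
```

After line 1: data = {'items': [34, 45], 'count': 2}
After line 2 (append 34 + 45 = 79): data = {'items': [34, 45, 79], 'count': 2}
After line 3 (count = len(items) = 3): data = {'items': [34, 45, 79], 'count': 3}

{'items': [34, 45, 79], 'count': 3}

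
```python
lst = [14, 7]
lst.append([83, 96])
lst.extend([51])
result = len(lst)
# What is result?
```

After line 1: lst = [14, 7]
After line 2 (append adds [83, 96] as single element): lst = [14, 7, [83, 96]]
After line 3 (extend unpacks [51], adds 51): lst = [14, 7, [83, 96], 51]
After line 4: result = len(lst) = 4

4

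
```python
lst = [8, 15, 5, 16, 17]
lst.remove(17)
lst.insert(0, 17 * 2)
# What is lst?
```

After line 1: lst = [8, 15, 5, 16, 17]
After line 2 (remove first 17): lst = [8, 15, 5, 16]
After line 3 (insert 34 at index 0): lst = [34, 8, 15, 5, 16]

[34, 8, 15, 5, 16]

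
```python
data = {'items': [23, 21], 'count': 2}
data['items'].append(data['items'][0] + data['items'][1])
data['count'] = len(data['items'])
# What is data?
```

After line 1: data = {'items': [23, 21], 'count': 2}
After line 2 (append 23 + 21 = 44): data = {'items': [23, 21, 44], 'count': 2}
After line 3 (count = len(items) = 3): data = {'items': [23, 21, 44], 'count': 3}

{'items': [23, 21, 44], 'count': 3}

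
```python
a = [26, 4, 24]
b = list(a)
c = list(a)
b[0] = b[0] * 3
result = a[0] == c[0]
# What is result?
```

After line 1: a = [26, 4, 24]
After line 2 (b = list(a), copy): a = [26, 4, 24], b = [26, 4, 24]
After line 3 (c = list(a) is a copy, new object): c = [26, 4, 24]
After line 4 (b[0] = 26 * 3 = 78; only b mutates (copy)): a = [26, 4, 24], b = [78, 4, 24], c = [26, 4, 24]
After line 5 (a[0] = 26, c[0] = 26; result = True)

True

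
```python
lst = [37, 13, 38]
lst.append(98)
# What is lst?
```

[37, 13, 38, 98]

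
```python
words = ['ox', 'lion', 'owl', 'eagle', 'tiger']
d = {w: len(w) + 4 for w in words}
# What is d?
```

{'ox': 6, 'lion': 8, 'owl': 7, 'eagle': 9, 'tiger': 9}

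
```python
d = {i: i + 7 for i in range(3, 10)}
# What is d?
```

{3: 10, 4: 11, 5: 12, 6: 13, 7: 14, 8: 15, 9: 16}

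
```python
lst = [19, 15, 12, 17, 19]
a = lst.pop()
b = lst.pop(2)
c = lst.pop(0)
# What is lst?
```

After line 1: lst = [19, 15, 12, 17, 19]
After line 2 (pop() -> a = 19): lst = [19, 15, 12, 17]
After line 3 (pop(2) -> b = 12): lst = [19, 15, 17]
After line 4 (pop(0) -> c = 19): lst = [15, 17]

[15, 17]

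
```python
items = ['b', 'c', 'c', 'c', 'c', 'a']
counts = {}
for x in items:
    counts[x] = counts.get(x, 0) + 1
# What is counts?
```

Initial: counts = {}, items = ['b', 'c', 'c', 'c', 'c', 'a']
See 'b': counts = {'b': 1}
See 'c': counts = {'b': 1, 'c': 1}
See 'c': counts = {'b': 1, 'c': 2}
See 'c': counts = {'b': 1, 'c': 3}
See 'c': counts = {'b': 1, 'c': 4}
See 'a': counts = {'b': 1, 'c': 4, 'a': 1}

{'b': 1, 'c': 4, 'a': 1}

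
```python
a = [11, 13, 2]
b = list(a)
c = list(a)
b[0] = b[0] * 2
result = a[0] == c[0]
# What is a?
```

After line 1: a = [11, 13, 2]
After line 2 (b = list(a), copy): a = [11, 13, 2], b = [11, 13, 2]
After line 3 (c = list(a) is a copy, new object): c = [11, 13, 2]
After line 4 (b[0] = 11 * 2 = 22; only b mutates (copy)): a = [11, 13, 2], b = [22, 13, 2], c = [11, 13, 2]
After line 5 (a[0] = 11, c[0] = 11; result = True)

[11, 13, 2]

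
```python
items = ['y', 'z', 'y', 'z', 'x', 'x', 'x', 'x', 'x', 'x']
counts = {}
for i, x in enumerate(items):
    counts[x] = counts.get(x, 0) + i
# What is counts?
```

Initial: counts = {}, items = ['y', 'z', 'y', 'z', 'x', 'x', 'x', 'x', 'x', 'x']
i=0, x='y': counts = {'y': 0}
i=1, x='z': counts = {'y': 0, 'z': 1}
i=2, x='y': counts = {'y': 2, 'z': 1}
i=3, x='z': counts = {'y': 2, 'z': 4}
i=4, x='x': counts = {'y': 2, 'z': 4, 'x': 4}
i=5, x='x': counts = {'y': 2, 'z': 4, 'x': 9}
i=6, x='x': counts = {'y': 2, 'z': 4, 'x': 15}
i=7, x='x': counts = {'y': 2, 'z': 4, 'x': 22}
i=8, x='x': counts = {'y': 2, 'z': 4, 'x': 30}
i=9, x='x': counts = {'y': 2, 'z': 4, 'x': 39}

{'y': 2, 'z': 4, 'x': 39}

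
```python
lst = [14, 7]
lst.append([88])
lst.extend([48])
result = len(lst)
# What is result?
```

After line 1: lst = [14, 7]
After line 2 (append adds [88] as single element): lst = [14, 7, [88]]
After line 3 (extend unpacks [48], adds 48): lst = [14, 7, [88], 48]
After line 4: result = len(lst) = 4

4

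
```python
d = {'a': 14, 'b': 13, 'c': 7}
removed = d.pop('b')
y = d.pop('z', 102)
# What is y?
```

After line 1: d = {'a': 14, 'b': 13, 'c': 7}
After line 2 (pop 'b' returns 13): d = {'a': 14, 'c': 7}, removed = 13
After line 3 (pop 'z' missing, returns default 102): d = {'a': 14, 'c': 7}, y = 102

102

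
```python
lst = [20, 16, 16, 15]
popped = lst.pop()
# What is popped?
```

15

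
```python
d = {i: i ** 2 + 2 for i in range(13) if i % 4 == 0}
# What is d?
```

{0: 2, 4: 18, 8: 66, 12: 146}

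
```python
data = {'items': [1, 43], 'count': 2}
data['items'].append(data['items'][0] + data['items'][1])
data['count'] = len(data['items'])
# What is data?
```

After line 1: data = {'items': [1, 43], 'count': 2}
After line 2 (append 1 + 43 = 44): data = {'items': [1, 43, 44], 'count': 2}
After line 3 (count = len(items) = 3): data = {'items': [1, 43, 44], 'count': 3}

{'items': [1, 43, 44], 'count': 3}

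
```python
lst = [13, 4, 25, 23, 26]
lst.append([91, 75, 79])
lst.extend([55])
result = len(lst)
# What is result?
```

After line 1: lst = [13, 4, 25, 23, 26]
After line 2 (append adds [91, 75, 79] as single element): lst = [13, 4, 25, 23, 26, [91, 75, 79]]
After line 3 (extend unpacks [55], adds 55): lst = [13, 4, 25, 23, 26, [91, 75, 79], 55]
After line 4: result = len(lst) = 7

7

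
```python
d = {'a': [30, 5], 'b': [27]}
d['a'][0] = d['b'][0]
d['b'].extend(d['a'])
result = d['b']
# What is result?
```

After line 1: d = {'a': [30, 5], 'b': [27]}
After line 2 (a[0] = b[0] = 27): d = {'a': [27, 5], 'b': [27]}
After line 3 (b.extend(a) appends [27, 5]): d = {'a': [27, 5], 'b': [27, 27, 5]}
After line 4: result = d['b'] = [27, 27, 5]

[27, 27, 5]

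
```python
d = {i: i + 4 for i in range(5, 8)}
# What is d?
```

{5: 9, 6: 10, 7: 11}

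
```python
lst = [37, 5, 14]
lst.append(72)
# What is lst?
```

[37, 5, 14, 72]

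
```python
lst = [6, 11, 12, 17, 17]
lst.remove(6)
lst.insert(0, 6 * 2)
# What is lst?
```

After line 1: lst = [6, 11, 12, 17, 17]
After line 2 (remove first 6): lst = [11, 12, 17, 17]
After line 3 (insert 12 at index 0): lst = [12, 11, 12, 17, 17]

[12, 11, 12, 17, 17]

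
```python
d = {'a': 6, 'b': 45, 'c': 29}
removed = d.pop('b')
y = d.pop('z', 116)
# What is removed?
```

After line 1: d = {'a': 6, 'b': 45, 'c': 29}
After line 2 (pop 'b' returns 45): d = {'a': 6, 'c': 29}, removed = 45
After line 3 (pop 'z' missing, returns default 116): d = {'a': 6, 'c': 29}, y = 116

45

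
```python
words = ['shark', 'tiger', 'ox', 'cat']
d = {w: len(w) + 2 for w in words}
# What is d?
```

{'shark': 7, 'tiger': 7, 'ox': 4, 'cat': 5}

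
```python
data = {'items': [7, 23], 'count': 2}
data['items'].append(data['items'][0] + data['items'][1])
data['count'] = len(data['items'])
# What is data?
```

After line 1: data = {'items': [7, 23], 'count': 2}
After line 2 (append 7 + 23 = 30): data = {'items': [7, 23, 30], 'count': 2}
After line 3 (count = len(items) = 3): data = {'items': [7, 23, 30], 'count': 3}

{'items': [7, 23, 30], 'count': 3}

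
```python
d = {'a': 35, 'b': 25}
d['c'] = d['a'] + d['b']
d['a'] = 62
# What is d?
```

After line 1: d = {'a': 35, 'b': 25}
After line 2 (d['c'] = 35 + 25): d = {'a': 35, 'b': 25, 'c': 60}
After line 3: d = {'a': 62, 'b': 25, 'c': 60}

{'a': 62, 'b': 25, 'c': 60}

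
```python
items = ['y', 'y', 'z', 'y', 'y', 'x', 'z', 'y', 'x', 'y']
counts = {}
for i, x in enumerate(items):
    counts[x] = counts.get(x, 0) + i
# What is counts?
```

Initial: counts = {}, items = ['y', 'y', 'z', 'y', 'y', 'x', 'z', 'y', 'x', 'y']
i=0, x='y': counts = {'y': 0}
i=1, x='y': counts = {'y': 1}
i=2, x='z': counts = {'y': 1, 'z': 2}
i=3, x='y': counts = {'y': 4, 'z': 2}
i=4, x='y': counts = {'y': 8, 'z': 2}
i=5, x='x': counts = {'y': 8, 'z': 2, 'x': 5}
i=6, x='z': counts = {'y': 8, 'z': 8, 'x': 5}
i=7, x='y': counts = {'y': 15, 'z': 8, 'x': 5}
i=8, x='x': counts = {'y': 15, 'z': 8, 'x': 13}
i=9, x='y': counts = {'y': 24, 'z': 8, 'x': 13}

{'y': 24, 'z': 8, 'x': 13}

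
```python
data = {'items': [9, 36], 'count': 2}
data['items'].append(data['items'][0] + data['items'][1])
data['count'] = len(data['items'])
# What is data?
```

After line 1: data = {'items': [9, 36], 'count': 2}
After line 2 (append 9 + 36 = 45): data = {'items': [9, 36, 45], 'count': 2}
After line 3 (count = len(items) = 3): data = {'items': [9, 36, 45], 'count': 3}

{'items': [9, 36, 45], 'count': 3}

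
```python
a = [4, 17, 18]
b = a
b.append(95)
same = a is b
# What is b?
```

After line 1: a = [4, 17, 18]
After line 2 (b = a is an alias, same object): a = [4, 17, 18], b = [4, 17, 18]
After line 3 (b.append mutates the shared list): a = [4, 17, 18, 95], b = [4, 17, 18, 95]
After line 4 (same = a is b; same object -> True): same = True

[4, 17, 18, 95]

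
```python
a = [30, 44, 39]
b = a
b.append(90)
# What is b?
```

After line 1: a = [30, 44, 39]
After line 2 (b = a is an alias, same object): a = [30, 44, 39], b = [30, 44, 39]
After line 3 (b.append mutates the shared list): a = [30, 44, 39, 90], b = [30, 44, 39, 90]

[30, 44, 39, 90]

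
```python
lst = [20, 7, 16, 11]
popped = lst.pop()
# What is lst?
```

[20, 7, 16]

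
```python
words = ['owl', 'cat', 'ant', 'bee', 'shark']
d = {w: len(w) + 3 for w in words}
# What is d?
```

{'owl': 6, 'cat': 6, 'ant': 6, 'bee': 6, 'shark': 8}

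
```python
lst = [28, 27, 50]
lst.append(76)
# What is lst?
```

[28, 27, 50, 76]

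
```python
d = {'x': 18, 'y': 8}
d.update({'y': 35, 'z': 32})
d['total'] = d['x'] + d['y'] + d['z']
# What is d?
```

After line 1: d = {'x': 18, 'y': 8}
After line 2 (y overwritten, z added): d = {'x': 18, 'y': 35, 'z': 32}
After line 3 (total = 18 + 35 + 32 = 85): d = {'x': 18, 'y': 35, 'z': 32, 'total': 85}

{'x': 18, 'y': 35, 'z': 32, 'total': 85}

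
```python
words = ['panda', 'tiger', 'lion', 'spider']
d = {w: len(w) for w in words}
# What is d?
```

{'panda': 5, 'tiger': 5, 'lion': 4, 'spider': 6}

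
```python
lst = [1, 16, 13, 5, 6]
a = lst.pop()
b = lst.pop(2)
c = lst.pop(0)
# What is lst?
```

After line 1: lst = [1, 16, 13, 5, 6]
After line 2 (pop() -> a = 6): lst = [1, 16, 13, 5]
After line 3 (pop(2) -> b = 13): lst = [1, 16, 5]
After line 4 (pop(0) -> c = 1): lst = [16, 5]

[16, 5]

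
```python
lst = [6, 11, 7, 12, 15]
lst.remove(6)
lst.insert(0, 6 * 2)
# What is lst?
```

After line 1: lst = [6, 11, 7, 12, 15]
After line 2 (remove first 6): lst = [11, 7, 12, 15]
After line 3 (insert 12 at index 0): lst = [12, 11, 7, 12, 15]

[12, 11, 7, 12, 15]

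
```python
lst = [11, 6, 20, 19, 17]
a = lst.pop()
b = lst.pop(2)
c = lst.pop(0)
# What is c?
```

After line 1: lst = [11, 6, 20, 19, 17]
After line 2 (pop() -> a = 17): lst = [11, 6, 20, 19]
After line 3 (pop(2) -> b = 20): lst = [11, 6, 19]
After line 4 (pop(0) -> c = 11): lst = [6, 19]

11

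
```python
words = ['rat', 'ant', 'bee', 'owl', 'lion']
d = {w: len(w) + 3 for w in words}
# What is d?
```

{'rat': 6, 'ant': 6, 'bee': 6, 'owl': 6, 'lion': 7}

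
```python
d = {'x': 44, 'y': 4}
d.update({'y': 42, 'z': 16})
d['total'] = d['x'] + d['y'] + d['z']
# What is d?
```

After line 1: d = {'x': 44, 'y': 4}
After line 2 (y overwritten, z added): d = {'x': 44, 'y': 42, 'z': 16}
After line 3 (total = 44 + 42 + 16 = 102): d = {'x': 44, 'y': 42, 'z': 16, 'total': 102}

{'x': 44, 'y': 42, 'z': 16, 'total': 102}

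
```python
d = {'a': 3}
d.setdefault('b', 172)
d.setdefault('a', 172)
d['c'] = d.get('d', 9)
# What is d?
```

After line 1: d = {'a': 3}
After line 2 (setdefault adds 'b'=172): d = {'a': 3, 'b': 172}
After line 3 (setdefault 'a' no-op, already exists): d = {'a': 3, 'b': 172}
After line 4 (get('d', 9) returns default since 'd' not in d): d = {'a': 3, 'b': 172, 'c': 9}

{'a': 3, 'b': 172, 'c': 9}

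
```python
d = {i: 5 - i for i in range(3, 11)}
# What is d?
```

{3: 2, 4: 1, 5: 0, 6: -1, 7: -2, 8: -3, 9: -4, 10: -5}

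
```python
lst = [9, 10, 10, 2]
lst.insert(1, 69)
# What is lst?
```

[9, 69, 10, 10, 2]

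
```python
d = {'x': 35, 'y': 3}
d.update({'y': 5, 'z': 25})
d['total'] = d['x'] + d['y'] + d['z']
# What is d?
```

After line 1: d = {'x': 35, 'y': 3}
After line 2 (y overwritten, z added): d = {'x': 35, 'y': 5, 'z': 25}
After line 3 (total = 35 + 5 + 25 = 65): d = {'x': 35, 'y': 5, 'z': 25, 'total': 65}

{'x': 35, 'y': 5, 'z': 25, 'total': 65}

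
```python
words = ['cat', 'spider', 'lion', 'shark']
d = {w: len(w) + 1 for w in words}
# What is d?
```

{'cat': 4, 'spider': 7, 'lion': 5, 'shark': 6}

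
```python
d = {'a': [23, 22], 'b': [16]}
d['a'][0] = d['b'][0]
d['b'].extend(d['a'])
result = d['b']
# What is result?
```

After line 1: d = {'a': [23, 22], 'b': [16]}
After line 2 (a[0] = b[0] = 16): d = {'a': [16, 22], 'b': [16]}
After line 3 (b.extend(a) appends [16, 22]): d = {'a': [16, 22], 'b': [16, 16, 22]}
After line 4: result = d['b'] = [16, 16, 22]

[16, 16, 22]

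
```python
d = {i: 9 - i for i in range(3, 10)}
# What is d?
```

{3: 6, 4: 5, 5: 4, 6: 3, 7: 2, 8: 1, 9: 0}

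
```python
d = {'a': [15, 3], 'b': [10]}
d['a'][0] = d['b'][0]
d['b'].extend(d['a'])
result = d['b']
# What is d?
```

After line 1: d = {'a': [15, 3], 'b': [10]}
After line 2 (a[0] = b[0] = 10): d = {'a': [10, 3], 'b': [10]}
After line 3 (b.extend(a) appends [10, 3]): d = {'a': [10, 3], 'b': [10, 10, 3]}
After line 4: result = d['b'] = [10, 10, 3]

{'a': [10, 3], 'b': [10, 10, 3]}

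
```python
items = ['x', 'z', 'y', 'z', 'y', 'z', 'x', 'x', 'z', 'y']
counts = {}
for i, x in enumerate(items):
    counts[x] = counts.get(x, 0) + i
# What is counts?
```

Initial: counts = {}, items = ['x', 'z', 'y', 'z', 'y', 'z', 'x', 'x', 'z', 'y']
i=0, x='x': counts = {'x': 0}
i=1, x='z': counts = {'x': 0, 'z': 1}
i=2, x='y': counts = {'x': 0, 'z': 1, 'y': 2}
i=3, x='z': counts = {'x': 0, 'z': 4, 'y': 2}
i=4, x='y': counts = {'x': 0, 'z': 4, 'y': 6}
i=5, x='z': counts = {'x': 0, 'z': 9, 'y': 6}
i=6, x='x': counts = {'x': 6, 'z': 9, 'y': 6}
i=7, x='x': counts = {'x': 13, 'z': 9, 'y': 6}
i=8, x='z': counts = {'x': 13, 'z': 17, 'y': 6}
i=9, x='y': counts = {'x': 13, 'z': 17, 'y': 15}

{'x': 13, 'z': 17, 'y': 15}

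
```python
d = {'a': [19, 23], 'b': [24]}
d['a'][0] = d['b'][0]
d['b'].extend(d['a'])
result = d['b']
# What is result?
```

After line 1: d = {'a': [19, 23], 'b': [24]}
After line 2 (a[0] = b[0] = 24): d = {'a': [24, 23], 'b': [24]}
After line 3 (b.extend(a) appends [24, 23]): d = {'a': [24, 23], 'b': [24, 24, 23]}
After line 4: result = d['b'] = [24, 24, 23]

[24, 24, 23]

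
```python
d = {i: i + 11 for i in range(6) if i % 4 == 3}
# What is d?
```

{3: 14}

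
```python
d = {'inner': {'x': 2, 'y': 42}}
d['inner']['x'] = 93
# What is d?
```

After line 1: d = {'inner': {'x': 2, 'y': 42}}
After line 2 (inner x overwritten): d = {'inner': {'x': 93, 'y': 42}}

{'inner': {'x': 93, 'y': 42}}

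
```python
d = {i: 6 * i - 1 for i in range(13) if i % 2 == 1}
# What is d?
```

{1: 5, 3: 17, 5: 29, 7: 41, 9: 53, 11: 65}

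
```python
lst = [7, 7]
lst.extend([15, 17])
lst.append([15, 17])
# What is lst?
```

After line 1: lst = [7, 7]
After line 2 (extend unpacks [15, 17]): lst = [7, 7, 15, 17]
After line 3 (append adds [15, 17] as single element): lst = [7, 7, 15, 17, [15, 17]]

[7, 7, 15, 17, [15, 17]]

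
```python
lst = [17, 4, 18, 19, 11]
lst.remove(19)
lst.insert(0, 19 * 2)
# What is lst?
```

After line 1: lst = [17, 4, 18, 19, 11]
After line 2 (remove first 19): lst = [17, 4, 18, 11]
After line 3 (insert 38 at index 0): lst = [38, 17, 4, 18, 11]

[38, 17, 4, 18, 11]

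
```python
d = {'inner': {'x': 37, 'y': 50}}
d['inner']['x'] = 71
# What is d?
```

After line 1: d = {'inner': {'x': 37, 'y': 50}}
After line 2 (inner x overwritten): d = {'inner': {'x': 71, 'y': 50}}

{'inner': {'x': 71, 'y': 50}}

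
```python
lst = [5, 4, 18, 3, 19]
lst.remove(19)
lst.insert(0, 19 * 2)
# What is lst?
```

After line 1: lst = [5, 4, 18, 3, 19]
After line 2 (remove first 19): lst = [5, 4, 18, 3]
After line 3 (insert 38 at index 0): lst = [38, 5, 4, 18, 3]

[38, 5, 4, 18, 3]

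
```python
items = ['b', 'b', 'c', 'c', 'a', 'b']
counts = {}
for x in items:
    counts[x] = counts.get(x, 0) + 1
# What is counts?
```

Initial: counts = {}, items = ['b', 'b', 'c', 'c', 'a', 'b']
See 'b': counts = {'b': 1}
See 'b': counts = {'b': 2}
See 'c': counts = {'b': 2, 'c': 1}
See 'c': counts = {'b': 2, 'c': 2}
See 'a': counts = {'b': 2, 'c': 2, 'a': 1}
See 'b': counts = {'b': 3, 'c': 2, 'a': 1}

{'b': 3, 'c': 2, 'a': 1}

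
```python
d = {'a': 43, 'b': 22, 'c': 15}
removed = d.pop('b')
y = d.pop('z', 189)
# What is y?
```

After line 1: d = {'a': 43, 'b': 22, 'c': 15}
After line 2 (pop 'b' returns 22): d = {'a': 43, 'c': 15}, removed = 22
After line 3 (pop 'z' missing, returns default 189): d = {'a': 43, 'c': 15}, y = 189

189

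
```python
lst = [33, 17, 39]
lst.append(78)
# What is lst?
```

[33, 17, 39, 78]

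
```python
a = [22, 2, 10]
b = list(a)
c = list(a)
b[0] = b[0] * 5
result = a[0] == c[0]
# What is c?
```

After line 1: a = [22, 2, 10]
After line 2 (b = list(a), copy): a = [22, 2, 10], b = [22, 2, 10]
After line 3 (c = list(a) is a copy, new object): c = [22, 2, 10]
After line 4 (b[0] = 22 * 5 = 110; only b mutates (copy)): a = [22, 2, 10], b = [110, 2, 10], c = [22, 2, 10]
After line 5 (a[0] = 22, c[0] = 22; result = True)

[22, 2, 10]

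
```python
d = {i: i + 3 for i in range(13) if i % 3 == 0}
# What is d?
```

{0: 3, 3: 6, 6: 9, 9: 12, 12: 15}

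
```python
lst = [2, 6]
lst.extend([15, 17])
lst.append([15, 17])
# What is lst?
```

After line 1: lst = [2, 6]
After line 2 (extend unpacks [15, 17]): lst = [2, 6, 15, 17]
After line 3 (append adds [15, 17] as single element): lst = [2, 6, 15, 17, [15, 17]]

[2, 6, 15, 17, [15, 17]]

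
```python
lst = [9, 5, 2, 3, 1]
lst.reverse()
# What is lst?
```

[1, 3, 2, 5, 9]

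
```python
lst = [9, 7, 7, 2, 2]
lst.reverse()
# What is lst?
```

[2, 2, 7, 7, 9]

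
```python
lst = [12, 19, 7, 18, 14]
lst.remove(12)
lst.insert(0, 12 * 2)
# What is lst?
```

After line 1: lst = [12, 19, 7, 18, 14]
After line 2 (remove first 12): lst = [19, 7, 18, 14]
After line 3 (insert 24 at index 0): lst = [24, 19, 7, 18, 14]

[24, 19, 7, 18, 14]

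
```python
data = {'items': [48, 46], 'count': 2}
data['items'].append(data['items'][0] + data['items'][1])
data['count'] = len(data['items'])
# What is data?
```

After line 1: data = {'items': [48, 46], 'count': 2}
After line 2 (append 48 + 46 = 94): data = {'items': [48, 46, 94], 'count': 2}
After line 3 (count = len(items) = 3): data = {'items': [48, 46, 94], 'count': 3}

{'items': [48, 46, 94], 'count': 3}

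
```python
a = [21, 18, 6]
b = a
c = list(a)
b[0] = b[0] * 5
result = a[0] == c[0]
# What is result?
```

After line 1: a = [21, 18, 6]
After line 2 (b = a, alias): a = [21, 18, 6], b = [21, 18, 6]
After line 3 (c = list(a) is a copy, new object): c = [21, 18, 6]
After line 4 (b[0] = 21 * 5 = 105; mutates shared a/b): a = b = [105, 18, 6], c = [21, 18, 6]
After line 5 (a[0] = 105, c[0] = 21; result = False)

False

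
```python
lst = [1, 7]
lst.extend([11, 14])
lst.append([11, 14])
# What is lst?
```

After line 1: lst = [1, 7]
After line 2 (extend unpacks [11, 14]): lst = [1, 7, 11, 14]
After line 3 (append adds [11, 14] as single element): lst = [1, 7, 11, 14, [11, 14]]

[1, 7, 11, 14, [11, 14]]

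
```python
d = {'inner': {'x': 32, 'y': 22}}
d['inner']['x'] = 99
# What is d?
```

After line 1: d = {'inner': {'x': 32, 'y': 22}}
After line 2 (inner x overwritten): d = {'inner': {'x': 99, 'y': 22}}

{'inner': {'x': 99, 'y': 22}}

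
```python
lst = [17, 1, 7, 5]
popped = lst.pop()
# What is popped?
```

5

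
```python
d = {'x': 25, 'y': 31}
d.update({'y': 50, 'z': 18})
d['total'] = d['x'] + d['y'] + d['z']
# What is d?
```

After line 1: d = {'x': 25, 'y': 31}
After line 2 (y overwritten, z added): d = {'x': 25, 'y': 50, 'z': 18}
After line 3 (total = 25 + 50 + 18 = 93): d = {'x': 25, 'y': 50, 'z': 18, 'total': 93}

{'x': 25, 'y': 50, 'z': 18, 'total': 93}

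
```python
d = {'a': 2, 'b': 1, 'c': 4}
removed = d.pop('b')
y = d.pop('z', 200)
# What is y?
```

After line 1: d = {'a': 2, 'b': 1, 'c': 4}
After line 2 (pop 'b' returns 1): d = {'a': 2, 'c': 4}, removed = 1
After line 3 (pop 'z' missing, returns default 200): d = {'a': 2, 'c': 4}, y = 200

200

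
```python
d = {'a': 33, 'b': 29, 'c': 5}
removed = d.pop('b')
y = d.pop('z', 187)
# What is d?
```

After line 1: d = {'a': 33, 'b': 29, 'c': 5}
After line 2 (pop 'b' returns 29): d = {'a': 33, 'c': 5}, removed = 29
After line 3 (pop 'z' missing, returns default 187): d = {'a': 33, 'c': 5}, y = 187

{'a': 33, 'c': 5}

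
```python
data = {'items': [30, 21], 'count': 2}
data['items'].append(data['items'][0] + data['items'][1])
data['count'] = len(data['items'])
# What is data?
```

After line 1: data = {'items': [30, 21], 'count': 2}
After line 2 (append 30 + 21 = 51): data = {'items': [30, 21, 51], 'count': 2}
After line 3 (count = len(items) = 3): data = {'items': [30, 21, 51], 'count': 3}

{'items': [30, 21, 51], 'count': 3}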